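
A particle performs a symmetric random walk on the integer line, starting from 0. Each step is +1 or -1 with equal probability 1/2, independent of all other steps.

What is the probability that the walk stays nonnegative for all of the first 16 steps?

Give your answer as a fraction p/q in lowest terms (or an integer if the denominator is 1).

Answer: 6435/32768

Derivation:
Let f(t,s) = #length-t paths at position s with S_1..S_t all ≥ 0.
f(t,s) = f(t-1,s-1) + f(t-1,s+1) for s ≥ 0; f(t,s) = 0 for s < 0.
t=0: f(0,0)=1
t=1: f(1,1)=1
t=2: f(2,0)=1 f(2,2)=1
t=3: f(3,1)=2 f(3,3)=1
t=4: f(4,0)=2 f(4,2)=3 f(4,4)=1
t=5: f(5,1)=5 f(5,3)=4 f(5,5)=1
t=6: f(6,0)=5 f(6,2)=9 f(6,4)=5 f(6,6)=1
t=7: f(7,1)=14 f(7,3)=14 f(7,5)=6 f(7,7)=1
t=8: f(8,0)=14 f(8,2)=28 f(8,4)=20 f(8,6)=7 f(8,8)=1
t=9: f(9,1)=42 f(9,3)=48 f(9,5)=27 f(9,7)=8 f(9,9)=1
t=10: f(10,0)=42 f(10,2)=90 f(10,4)=75 f(10,6)=35 f(10,8)=9 f(10,10)=1
t=11: f(11,1)=132 f(11,3)=165 f(11,5)=110 f(11,7)=44 f(11,9)=10 f(11,11)=1
t=12: f(12,0)=132 f(12,2)=297 f(12,4)=275 f(12,6)=154 f(12,8)=54 f(12,10)=11 f(12,12)=1
t=13: f(13,1)=429 f(13,3)=572 f(13,5)=429 f(13,7)=208 f(13,9)=65 f(13,11)=12 f(13,13)=1
t=14: f(14,0)=429 f(14,2)=1001 f(14,4)=1001 f(14,6)=637 f(14,8)=273 f(14,10)=77 f(14,12)=13 f(14,14)=1
t=15: f(15,1)=1430 f(15,3)=2002 f(15,5)=1638 f(15,7)=910 f(15,9)=350 f(15,11)=90 f(15,13)=14 f(15,15)=1
t=16: f(16,0)=1430 f(16,2)=3432 f(16,4)=3640 f(16,6)=2548 f(16,8)=1260 f(16,10)=440 f(16,12)=104 f(16,14)=15 f(16,16)=1
Σ_s f(16,s) = 12870
P = 12870/65536 = 6435/32768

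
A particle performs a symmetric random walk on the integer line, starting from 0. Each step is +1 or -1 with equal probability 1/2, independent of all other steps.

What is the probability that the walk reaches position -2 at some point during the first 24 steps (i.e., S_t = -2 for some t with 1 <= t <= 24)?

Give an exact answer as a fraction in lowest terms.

Count via complement. Let g(t,s) = #length-t paths at position s with S_1..S_t all ≠ -2.
g(t,s) = g(t-1,s-1) + g(t-1,s+1) for s ≠ -2; g(t,-2) = 0.
t=0: g(0,0)=1
t=1: g(1,-1)=1 g(1,1)=1
t=2: g(2,0)=2 g(2,2)=1
t=3: g(3,-1)=2 g(3,1)=3 g(3,3)=1
t=4: g(4,0)=5 g(4,2)=4 g(4,4)=1
t=5: g(5,-1)=5 g(5,1)=9 g(5,3)=5 g(5,5)=1
t=6: g(6,0)=14 g(6,2)=14 g(6,4)=6 g(6,6)=1
t=7: g(7,-1)=14 g(7,1)=28 g(7,3)=20 g(7,5)=7 g(7,7)=1
t=8: g(8,0)=42 g(8,2)=48 g(8,4)=27 g(8,6)=8 g(8,8)=1
t=9: g(9,-1)=42 g(9,1)=90 g(9,3)=75 g(9,5)=35 g(9,7)=9 g(9,9)=1
t=10: g(10,0)=132 g(10,2)=165 g(10,4)=110 g(10,6)=44 g(10,8)=10 g(10,10)=1
t=11: g(11,-1)=132 g(11,1)=297 g(11,3)=275 g(11,5)=154 g(11,7)=54 g(11,9)=11 g(11,11)=1
t=12: g(12,0)=429 g(12,2)=572 g(12,4)=429 g(12,6)=208 g(12,8)=65 g(12,10)=12 g(12,12)=1
t=13: g(13,-1)=429 g(13,1)=1001 g(13,3)=1001 g(13,5)=637 g(13,7)=273 g(13,9)=77 g(13,11)=13 g(13,13)=1
t=14: g(14,0)=1430 g(14,2)=2002 g(14,4)=1638 g(14,6)=910 g(14,8)=350 g(14,10)=90 g(14,12)=14 g(14,14)=1
t=15: g(15,-1)=1430 g(15,1)=3432 g(15,3)=3640 g(15,5)=2548 g(15,7)=1260 g(15,9)=440 g(15,11)=104 g(15,13)=15 g(15,15)=1
t=16: g(16,0)=4862 g(16,2)=7072 g(16,4)=6188 g(16,6)=3808 g(16,8)=1700 g(16,10)=544 g(16,12)=119 g(16,14)=16 g(16,16)=1
t=17: g(17,-1)=4862 g(17,1)=11934 g(17,3)=13260 g(17,5)=9996 g(17,7)=5508 g(17,9)=2244 g(17,11)=663 g(17,13)=135 g(17,15)=17 g(17,17)=1
t=18: g(18,0)=16796 g(18,2)=25194 g(18,4)=23256 g(18,6)=15504 g(18,8)=7752 g(18,10)=2907 g(18,12)=798 g(18,14)=152 g(18,16)=18 g(18,18)=1
t=19: g(19,-1)=16796 g(19,1)=41990 g(19,3)=48450 g(19,5)=38760 g(19,7)=23256 g(19,9)=10659 g(19,11)=3705 g(19,13)=950 g(19,15)=170 g(19,17)=19 g(19,19)=1
t=20: g(20,0)=58786 g(20,2)=90440 g(20,4)=87210 g(20,6)=62016 g(20,8)=33915 g(20,10)=14364 g(20,12)=4655 g(20,14)=1120 g(20,16)=189 g(20,18)=20 g(20,20)=1
t=21: g(21,-1)=58786 g(21,1)=149226 g(21,3)=177650 g(21,5)=149226 g(21,7)=95931 g(21,9)=48279 g(21,11)=19019 g(21,13)=5775 g(21,15)=1309 g(21,17)=209 g(21,19)=21 g(21,21)=1
t=22: g(22,0)=208012 g(22,2)=326876 g(22,4)=326876 g(22,6)=245157 g(22,8)=144210 g(22,10)=67298 g(22,12)=24794 g(22,14)=7084 g(22,16)=1518 g(22,18)=230 g(22,20)=22 g(22,22)=1
t=23: g(23,-1)=208012 g(23,1)=534888 g(23,3)=653752 g(23,5)=572033 g(23,7)=389367 g(23,9)=211508 g(23,11)=92092 g(23,13)=31878 g(23,15)=8602 g(23,17)=1748 g(23,19)=252 g(23,21)=23 g(23,23)=1
t=24: g(24,0)=742900 g(24,2)=1188640 g(24,4)=1225785 g(24,6)=961400 g(24,8)=600875 g(24,10)=303600 g(24,12)=123970 g(24,14)=40480 g(24,16)=10350 g(24,18)=2000 g(24,20)=275 g(24,22)=24 g(24,24)=1
Paths never hitting -2: Σ_s g(24,s) = 5200300
Paths hitting -2: 2^24 - 5200300 = 11576916
P = 11576916/16777216 = 2894229/4194304

Answer: 2894229/4194304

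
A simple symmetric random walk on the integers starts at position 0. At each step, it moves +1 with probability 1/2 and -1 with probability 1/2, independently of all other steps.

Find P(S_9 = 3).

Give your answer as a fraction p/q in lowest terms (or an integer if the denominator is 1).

To reach position 3 after 9 steps: need 6 steps of +1 and 3 of -1.
Favorable paths: C(9,6) = 84
Total paths: 2^9 = 512
P = 84/512 = 21/128

Answer: 21/128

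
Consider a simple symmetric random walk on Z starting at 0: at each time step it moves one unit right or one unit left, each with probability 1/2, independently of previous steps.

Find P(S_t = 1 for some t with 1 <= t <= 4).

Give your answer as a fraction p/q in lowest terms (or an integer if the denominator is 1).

Count via complement. Let g(t,s) = #length-t paths at position s with S_1..S_t all ≠ 1.
g(t,s) = g(t-1,s-1) + g(t-1,s+1) for s ≠ 1; g(t,1) = 0.
t=0: g(0,0)=1
t=1: g(1,-1)=1
t=2: g(2,-2)=1 g(2,0)=1
t=3: g(3,-3)=1 g(3,-1)=2
t=4: g(4,-4)=1 g(4,-2)=3 g(4,0)=2
Paths never hitting 1: Σ_s g(4,s) = 6
Paths hitting 1: 2^4 - 6 = 10
P = 10/16 = 5/8

Answer: 5/8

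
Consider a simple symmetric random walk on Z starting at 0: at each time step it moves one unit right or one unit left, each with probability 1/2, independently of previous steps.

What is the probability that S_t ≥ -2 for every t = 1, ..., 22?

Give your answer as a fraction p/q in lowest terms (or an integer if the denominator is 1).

Answer: 499681/1048576

Derivation:
Let f(t,s) = #length-t paths at position s with S_1..S_t all ≥ -2.
f(t,s) = f(t-1,s-1) + f(t-1,s+1) for s ≥ -2; f(t,s) = 0 for s < -2.
t=0: f(0,0)=1
t=1: f(1,-1)=1 f(1,1)=1
t=2: f(2,-2)=1 f(2,0)=2 f(2,2)=1
t=3: f(3,-1)=3 f(3,1)=3 f(3,3)=1
t=4: f(4,-2)=3 f(4,0)=6 f(4,2)=4 f(4,4)=1
t=5: f(5,-1)=9 f(5,1)=10 f(5,3)=5 f(5,5)=1
t=6: f(6,-2)=9 f(6,0)=19 f(6,2)=15 f(6,4)=6 f(6,6)=1
t=7: f(7,-1)=28 f(7,1)=34 f(7,3)=21 f(7,5)=7 f(7,7)=1
t=8: f(8,-2)=28 f(8,0)=62 f(8,2)=55 f(8,4)=28 f(8,6)=8 f(8,8)=1
t=9: f(9,-1)=90 f(9,1)=117 f(9,3)=83 f(9,5)=36 f(9,7)=9 f(9,9)=1
t=10: f(10,-2)=90 f(10,0)=207 f(10,2)=200 f(10,4)=119 f(10,6)=45 f(10,8)=10 f(10,10)=1
t=11: f(11,-1)=297 f(11,1)=407 f(11,3)=319 f(11,5)=164 f(11,7)=55 f(11,9)=11 f(11,11)=1
t=12: f(12,-2)=297 f(12,0)=704 f(12,2)=726 f(12,4)=483 f(12,6)=219 f(12,8)=66 f(12,10)=12 f(12,12)=1
t=13: f(13,-1)=1001 f(13,1)=1430 f(13,3)=1209 f(13,5)=702 f(13,7)=285 f(13,9)=78 f(13,11)=13 f(13,13)=1
t=14: f(14,-2)=1001 f(14,0)=2431 f(14,2)=2639 f(14,4)=1911 f(14,6)=987 f(14,8)=363 f(14,10)=91 f(14,12)=14 f(14,14)=1
t=15: f(15,-1)=3432 f(15,1)=5070 f(15,3)=4550 f(15,5)=2898 f(15,7)=1350 f(15,9)=454 f(15,11)=105 f(15,13)=15 f(15,15)=1
t=16: f(16,-2)=3432 f(16,0)=8502 f(16,2)=9620 f(16,4)=7448 f(16,6)=4248 f(16,8)=1804 f(16,10)=559 f(16,12)=120 f(16,14)=16 f(16,16)=1
t=17: f(17,-1)=11934 f(17,1)=18122 f(17,3)=17068 f(17,5)=11696 f(17,7)=6052 f(17,9)=2363 f(17,11)=679 f(17,13)=136 f(17,15)=17 f(17,17)=1
t=18: f(18,-2)=11934 f(18,0)=30056 f(18,2)=35190 f(18,4)=28764 f(18,6)=17748 f(18,8)=8415 f(18,10)=3042 f(18,12)=815 f(18,14)=153 f(18,16)=18 f(18,18)=1
t=19: f(19,-1)=41990 f(19,1)=65246 f(19,3)=63954 f(19,5)=46512 f(19,7)=26163 f(19,9)=11457 f(19,11)=3857 f(19,13)=968 f(19,15)=171 f(19,17)=19 f(19,19)=1
t=20: f(20,-2)=41990 f(20,0)=107236 f(20,2)=129200 f(20,4)=110466 f(20,6)=72675 f(20,8)=37620 f(20,10)=15314 f(20,12)=4825 f(20,14)=1139 f(20,16)=190 f(20,18)=20 f(20,20)=1
t=21: f(21,-1)=149226 f(21,1)=236436 f(21,3)=239666 f(21,5)=183141 f(21,7)=110295 f(21,9)=52934 f(21,11)=20139 f(21,13)=5964 f(21,15)=1329 f(21,17)=210 f(21,19)=21 f(21,21)=1
t=22: f(22,-2)=149226 f(22,0)=385662 f(22,2)=476102 f(22,4)=422807 f(22,6)=293436 f(22,8)=163229 f(22,10)=73073 f(22,12)=26103 f(22,14)=7293 f(22,16)=1539 f(22,18)=231 f(22,20)=22 f(22,22)=1
Σ_s f(22,s) = 1998724
P = 1998724/4194304 = 499681/1048576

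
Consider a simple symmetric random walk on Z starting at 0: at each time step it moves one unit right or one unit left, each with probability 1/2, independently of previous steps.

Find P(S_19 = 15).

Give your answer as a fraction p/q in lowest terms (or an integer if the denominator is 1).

Answer: 171/524288

Derivation:
To reach position 15 after 19 steps: need 17 steps of +1 and 2 of -1.
Favorable paths: C(19,17) = 171
Total paths: 2^19 = 524288
P = 171/524288 = 171/524288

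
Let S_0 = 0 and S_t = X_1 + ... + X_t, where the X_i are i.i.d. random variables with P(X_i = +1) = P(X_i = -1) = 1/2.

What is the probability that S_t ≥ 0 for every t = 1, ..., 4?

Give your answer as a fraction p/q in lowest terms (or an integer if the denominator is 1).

Let f(t,s) = #length-t paths at position s with S_1..S_t all ≥ 0.
f(t,s) = f(t-1,s-1) + f(t-1,s+1) for s ≥ 0; f(t,s) = 0 for s < 0.
t=0: f(0,0)=1
t=1: f(1,1)=1
t=2: f(2,0)=1 f(2,2)=1
t=3: f(3,1)=2 f(3,3)=1
t=4: f(4,0)=2 f(4,2)=3 f(4,4)=1
Σ_s f(4,s) = 6
P = 6/16 = 3/8

Answer: 3/8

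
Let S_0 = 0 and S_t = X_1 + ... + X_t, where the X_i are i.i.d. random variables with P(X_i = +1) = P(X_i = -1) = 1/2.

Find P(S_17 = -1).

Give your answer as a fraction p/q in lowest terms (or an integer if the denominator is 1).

Answer: 12155/65536

Derivation:
To reach position -1 after 17 steps: need 8 steps of +1 and 9 of -1.
Favorable paths: C(17,8) = 24310
Total paths: 2^17 = 131072
P = 24310/131072 = 12155/65536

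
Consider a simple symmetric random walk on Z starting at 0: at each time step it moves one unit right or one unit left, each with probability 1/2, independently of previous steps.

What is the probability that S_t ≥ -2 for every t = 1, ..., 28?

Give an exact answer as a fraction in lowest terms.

Answer: 14375115/33554432

Derivation:
Let f(t,s) = #length-t paths at position s with S_1..S_t all ≥ -2.
f(t,s) = f(t-1,s-1) + f(t-1,s+1) for s ≥ -2; f(t,s) = 0 for s < -2.
t=0: f(0,0)=1
t=1: f(1,-1)=1 f(1,1)=1
t=2: f(2,-2)=1 f(2,0)=2 f(2,2)=1
t=3: f(3,-1)=3 f(3,1)=3 f(3,3)=1
t=4: f(4,-2)=3 f(4,0)=6 f(4,2)=4 f(4,4)=1
t=5: f(5,-1)=9 f(5,1)=10 f(5,3)=5 f(5,5)=1
t=6: f(6,-2)=9 f(6,0)=19 f(6,2)=15 f(6,4)=6 f(6,6)=1
t=7: f(7,-1)=28 f(7,1)=34 f(7,3)=21 f(7,5)=7 f(7,7)=1
t=8: f(8,-2)=28 f(8,0)=62 f(8,2)=55 f(8,4)=28 f(8,6)=8 f(8,8)=1
t=9: f(9,-1)=90 f(9,1)=117 f(9,3)=83 f(9,5)=36 f(9,7)=9 f(9,9)=1
t=10: f(10,-2)=90 f(10,0)=207 f(10,2)=200 f(10,4)=119 f(10,6)=45 f(10,8)=10 f(10,10)=1
t=11: f(11,-1)=297 f(11,1)=407 f(11,3)=319 f(11,5)=164 f(11,7)=55 f(11,9)=11 f(11,11)=1
t=12: f(12,-2)=297 f(12,0)=704 f(12,2)=726 f(12,4)=483 f(12,6)=219 f(12,8)=66 f(12,10)=12 f(12,12)=1
t=13: f(13,-1)=1001 f(13,1)=1430 f(13,3)=1209 f(13,5)=702 f(13,7)=285 f(13,9)=78 f(13,11)=13 f(13,13)=1
t=14: f(14,-2)=1001 f(14,0)=2431 f(14,2)=2639 f(14,4)=1911 f(14,6)=987 f(14,8)=363 f(14,10)=91 f(14,12)=14 f(14,14)=1
t=15: f(15,-1)=3432 f(15,1)=5070 f(15,3)=4550 f(15,5)=2898 f(15,7)=1350 f(15,9)=454 f(15,11)=105 f(15,13)=15 f(15,15)=1
t=16: f(16,-2)=3432 f(16,0)=8502 f(16,2)=9620 f(16,4)=7448 f(16,6)=4248 f(16,8)=1804 f(16,10)=559 f(16,12)=120 f(16,14)=16 f(16,16)=1
t=17: f(17,-1)=11934 f(17,1)=18122 f(17,3)=17068 f(17,5)=11696 f(17,7)=6052 f(17,9)=2363 f(17,11)=679 f(17,13)=136 f(17,15)=17 f(17,17)=1
t=18: f(18,-2)=11934 f(18,0)=30056 f(18,2)=35190 f(18,4)=28764 f(18,6)=17748 f(18,8)=8415 f(18,10)=3042 f(18,12)=815 f(18,14)=153 f(18,16)=18 f(18,18)=1
t=19: f(19,-1)=41990 f(19,1)=65246 f(19,3)=63954 f(19,5)=46512 f(19,7)=26163 f(19,9)=11457 f(19,11)=3857 f(19,13)=968 f(19,15)=171 f(19,17)=19 f(19,19)=1
t=20: f(20,-2)=41990 f(20,0)=107236 f(20,2)=129200 f(20,4)=110466 f(20,6)=72675 f(20,8)=37620 f(20,10)=15314 f(20,12)=4825 f(20,14)=1139 f(20,16)=190 f(20,18)=20 f(20,20)=1
t=21: f(21,-1)=149226 f(21,1)=236436 f(21,3)=239666 f(21,5)=183141 f(21,7)=110295 f(21,9)=52934 f(21,11)=20139 f(21,13)=5964 f(21,15)=1329 f(21,17)=210 f(21,19)=21 f(21,21)=1
t=22: f(22,-2)=149226 f(22,0)=385662 f(22,2)=476102 f(22,4)=422807 f(22,6)=293436 f(22,8)=163229 f(22,10)=73073 f(22,12)=26103 f(22,14)=7293 f(22,16)=1539 f(22,18)=231 f(22,20)=22 f(22,22)=1
t=23: f(23,-1)=534888 f(23,1)=861764 f(23,3)=898909 f(23,5)=716243 f(23,7)=456665 f(23,9)=236302 f(23,11)=99176 f(23,13)=33396 f(23,15)=8832 f(23,17)=1770 f(23,19)=253 f(23,21)=23 f(23,23)=1
t=24: f(24,-2)=534888 f(24,0)=1396652 f(24,2)=1760673 f(24,4)=1615152 f(24,6)=1172908 f(24,8)=692967 f(24,10)=335478 f(24,12)=132572 f(24,14)=42228 f(24,16)=10602 f(24,18)=2023 f(24,20)=276 f(24,22)=24 f(24,24)=1
t=25: f(25,-1)=1931540 f(25,1)=3157325 f(25,3)=3375825 f(25,5)=2788060 f(25,7)=1865875 f(25,9)=1028445 f(25,11)=468050 f(25,13)=174800 f(25,15)=52830 f(25,17)=12625 f(25,19)=2299 f(25,21)=300 f(25,23)=25 f(25,25)=1
t=26: f(26,-2)=1931540 f(26,0)=5088865 f(26,2)=6533150 f(26,4)=6163885 f(26,6)=4653935 f(26,8)=2894320 f(26,10)=1496495 f(26,12)=642850 f(26,14)=227630 f(26,16)=65455 f(26,18)=14924 f(26,20)=2599 f(26,22)=325 f(26,24)=26 f(26,26)=1
t=27: f(27,-1)=7020405 f(27,1)=11622015 f(27,3)=12697035 f(27,5)=10817820 f(27,7)=7548255 f(27,9)=4390815 f(27,11)=2139345 f(27,13)=870480 f(27,15)=293085 f(27,17)=80379 f(27,19)=17523 f(27,21)=2924 f(27,23)=351 f(27,25)=27 f(27,27)=1
t=28: f(28,-2)=7020405 f(28,0)=18642420 f(28,2)=24319050 f(28,4)=23514855 f(28,6)=18366075 f(28,8)=11939070 f(28,10)=6530160 f(28,12)=3009825 f(28,14)=1163565 f(28,16)=373464 f(28,18)=97902 f(28,20)=20447 f(28,22)=3275 f(28,24)=378 f(28,26)=28 f(28,28)=1
Σ_s f(28,s) = 115000920
P = 115000920/268435456 = 14375115/33554432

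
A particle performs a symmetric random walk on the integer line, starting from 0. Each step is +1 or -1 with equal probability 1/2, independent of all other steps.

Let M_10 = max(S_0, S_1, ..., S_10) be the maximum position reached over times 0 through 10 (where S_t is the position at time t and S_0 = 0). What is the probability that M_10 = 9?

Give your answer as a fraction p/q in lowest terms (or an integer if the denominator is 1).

Answer: 1/1024

Derivation:
Let M_10 = max(S_0,...,S_10). Use the reflection principle: for j ≥ 1, #{paths with M_10 ≥ j} = #{S_10 ≥ j} + #{S_10 ≥ j+1}.
By reflection, #{M_10 ≥ 9} = #{S_10 ≥ 9} + #{S_10 ≥ 10} = 1 + 1 = 2.
#{M_10 ≥ 10} = #{S_10 ≥ 10} + #{S_10 ≥ 11} = 1 + 0 = 1.
#{M_10 = 9} = 2 - 1 = 1.
P(M_10 = 9) = 1/1024 = 1/1024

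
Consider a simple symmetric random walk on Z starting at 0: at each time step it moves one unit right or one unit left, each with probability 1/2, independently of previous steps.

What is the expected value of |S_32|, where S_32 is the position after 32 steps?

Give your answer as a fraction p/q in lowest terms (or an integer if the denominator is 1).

Answer: 300540195/67108864

Derivation:
S_32 takes values m ≡ 0 (mod 2) with |m| ≤ 32; P(S_32=m) = C(32,(32+m)/2)/2^32.
Total paths: 2^32 = 4294967296
Distribution: P(S=-32)=1/4294967296, P(S=-30)=32/4294967296, P(S=-28)=496/4294967296, P(S=-26)=4960/4294967296, P(S=-24)=35960/4294967296, P(S=-22)=201376/4294967296, P(S=-20)=906192/4294967296, P(S=-18)=3365856/4294967296, P(S=-16)=10518300/4294967296, P(S=-14)=28048800/4294967296, P(S=-12)=64512240/4294967296, P(S=-10)=129024480/4294967296, P(S=-8)=225792840/4294967296, P(S=-6)=347373600/4294967296, P(S=-4)=471435600/4294967296, P(S=-2)=565722720/4294967296, P(S=0)=601080390/4294967296, P(S=2)=565722720/4294967296, P(S=4)=471435600/4294967296, P(S=6)=347373600/4294967296, P(S=8)=225792840/4294967296, P(S=10)=129024480/4294967296, P(S=12)=64512240/4294967296, P(S=14)=28048800/4294967296, P(S=16)=10518300/4294967296, P(S=18)=3365856/4294967296, P(S=20)=906192/4294967296, P(S=22)=201376/4294967296, P(S=24)=35960/4294967296, P(S=26)=4960/4294967296, P(S=28)=496/4294967296, P(S=30)=32/4294967296, P(S=32)=1/4294967296
E[|S_32|] = Σ_m |m|·P(S_32=m) = 19234572480/4294967296 = 300540195/67108864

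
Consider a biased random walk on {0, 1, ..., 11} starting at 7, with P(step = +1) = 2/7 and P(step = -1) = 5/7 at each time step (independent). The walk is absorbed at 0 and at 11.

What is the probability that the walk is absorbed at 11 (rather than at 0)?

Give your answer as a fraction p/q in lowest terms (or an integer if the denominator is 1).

Biased walk: p = 2/7, q = 5/7, r = q/p = 5/2
Gambler's ruin: P(hit 11 before 0 | start at 7) = (1 - r^a)/(1 - r^N)
r^7 = 78125/128; r^11 = 48828125/2048
P = (1 - 78125/128) / (1 - 48828125/2048) = -77997/128 / -48826077/2048 = 415984/16275359

Answer: 415984/16275359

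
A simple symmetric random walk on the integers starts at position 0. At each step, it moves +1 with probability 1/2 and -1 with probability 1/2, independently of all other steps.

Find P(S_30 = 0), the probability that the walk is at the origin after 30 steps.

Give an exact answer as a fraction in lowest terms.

To return to 0 after 30 steps: need exactly 15 steps of +1 and 15 of -1.
Favorable paths: C(30,15) = 155117520
Total paths: 2^30 = 1073741824
P = 155117520/1073741824 = 9694845/67108864

Answer: 9694845/67108864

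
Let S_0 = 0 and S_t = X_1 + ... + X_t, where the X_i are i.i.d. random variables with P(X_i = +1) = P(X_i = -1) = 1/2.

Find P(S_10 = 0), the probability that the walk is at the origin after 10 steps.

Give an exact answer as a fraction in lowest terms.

Answer: 63/256

Derivation:
To return to 0 after 10 steps: need exactly 5 steps of +1 and 5 of -1.
Favorable paths: C(10,5) = 252
Total paths: 2^10 = 1024
P = 252/1024 = 63/256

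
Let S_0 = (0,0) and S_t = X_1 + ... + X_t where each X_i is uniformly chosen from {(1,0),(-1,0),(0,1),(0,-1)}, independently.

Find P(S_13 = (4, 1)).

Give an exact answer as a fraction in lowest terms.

Answer: 920205/67108864

Derivation:
Let h be the number of horizontal steps (so 13-h are vertical). To end at (4,1) need (h+4)/2 right-steps and ((13-h)+1)/2 up-steps.
Sum over h with 4 ≤ h ≤ 12, h ≡ 0 (mod 2), 13-h ≡ 1 (mod 2):
h=4: C(13,4)·C(4,4)·C(9,5) = 715·1·126 = 90090
h=6: C(13,6)·C(6,5)·C(7,4) = 1716·6·35 = 360360
h=8: C(13,8)·C(8,6)·C(5,3) = 1287·28·10 = 360360
h=10: C(13,10)·C(10,7)·C(3,2) = 286·120·3 = 102960
h=12: C(13,12)·C(12,8)·C(1,1) = 13·495·1 = 6435
Total favorable: 920205
Total paths: 4^13 = 67108864
P = 920205/67108864 = 920205/67108864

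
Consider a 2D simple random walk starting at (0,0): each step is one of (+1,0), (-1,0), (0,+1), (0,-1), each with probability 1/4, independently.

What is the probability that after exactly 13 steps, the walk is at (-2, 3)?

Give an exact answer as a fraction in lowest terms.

Answer: 306735/16777216

Derivation:
Let h be the number of horizontal steps (so 13-h are vertical). To end at (-2,3) need (h-2)/2 right-steps and ((13-h)+3)/2 up-steps.
Sum over h with 2 ≤ h ≤ 10, h ≡ 0 (mod 2), 13-h ≡ 1 (mod 2):
h=2: C(13,2)·C(2,0)·C(11,7) = 78·1·330 = 25740
h=4: C(13,4)·C(4,1)·C(9,6) = 715·4·84 = 240240
h=6: C(13,6)·C(6,2)·C(7,5) = 1716·15·21 = 540540
h=8: C(13,8)·C(8,3)·C(5,4) = 1287·56·5 = 360360
h=10: C(13,10)·C(10,4)·C(3,3) = 286·210·1 = 60060
Total favorable: 1226940
Total paths: 4^13 = 67108864
P = 1226940/67108864 = 306735/16777216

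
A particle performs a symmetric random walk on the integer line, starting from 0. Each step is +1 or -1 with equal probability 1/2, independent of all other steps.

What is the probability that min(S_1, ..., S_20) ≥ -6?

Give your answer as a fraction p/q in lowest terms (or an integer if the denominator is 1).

Answer: 115957/131072

Derivation:
Let f(t,s) = #length-t paths at position s with S_1..S_t all ≥ -6.
f(t,s) = f(t-1,s-1) + f(t-1,s+1) for s ≥ -6; f(t,s) = 0 for s < -6.
t=0: f(0,0)=1
t=1: f(1,-1)=1 f(1,1)=1
t=2: f(2,-2)=1 f(2,0)=2 f(2,2)=1
t=3: f(3,-3)=1 f(3,-1)=3 f(3,1)=3 f(3,3)=1
t=4: f(4,-4)=1 f(4,-2)=4 f(4,0)=6 f(4,2)=4 f(4,4)=1
t=5: f(5,-5)=1 f(5,-3)=5 f(5,-1)=10 f(5,1)=10 f(5,3)=5 f(5,5)=1
t=6: f(6,-6)=1 f(6,-4)=6 f(6,-2)=15 f(6,0)=20 f(6,2)=15 f(6,4)=6 f(6,6)=1
t=7: f(7,-5)=7 f(7,-3)=21 f(7,-1)=35 f(7,1)=35 f(7,3)=21 f(7,5)=7 f(7,7)=1
t=8: f(8,-6)=7 f(8,-4)=28 f(8,-2)=56 f(8,0)=70 f(8,2)=56 f(8,4)=28 f(8,6)=8 f(8,8)=1
t=9: f(9,-5)=35 f(9,-3)=84 f(9,-1)=126 f(9,1)=126 f(9,3)=84 f(9,5)=36 f(9,7)=9 f(9,9)=1
t=10: f(10,-6)=35 f(10,-4)=119 f(10,-2)=210 f(10,0)=252 f(10,2)=210 f(10,4)=120 f(10,6)=45 f(10,8)=10 f(10,10)=1
t=11: f(11,-5)=154 f(11,-3)=329 f(11,-1)=462 f(11,1)=462 f(11,3)=330 f(11,5)=165 f(11,7)=55 f(11,9)=11 f(11,11)=1
t=12: f(12,-6)=154 f(12,-4)=483 f(12,-2)=791 f(12,0)=924 f(12,2)=792 f(12,4)=495 f(12,6)=220 f(12,8)=66 f(12,10)=12 f(12,12)=1
t=13: f(13,-5)=637 f(13,-3)=1274 f(13,-1)=1715 f(13,1)=1716 f(13,3)=1287 f(13,5)=715 f(13,7)=286 f(13,9)=78 f(13,11)=13 f(13,13)=1
t=14: f(14,-6)=637 f(14,-4)=1911 f(14,-2)=2989 f(14,0)=3431 f(14,2)=3003 f(14,4)=2002 f(14,6)=1001 f(14,8)=364 f(14,10)=91 f(14,12)=14 f(14,14)=1
t=15: f(15,-5)=2548 f(15,-3)=4900 f(15,-1)=6420 f(15,1)=6434 f(15,3)=5005 f(15,5)=3003 f(15,7)=1365 f(15,9)=455 f(15,11)=105 f(15,13)=15 f(15,15)=1
t=16: f(16,-6)=2548 f(16,-4)=7448 f(16,-2)=11320 f(16,0)=12854 f(16,2)=11439 f(16,4)=8008 f(16,6)=4368 f(16,8)=1820 f(16,10)=560 f(16,12)=120 f(16,14)=16 f(16,16)=1
t=17: f(17,-5)=9996 f(17,-3)=18768 f(17,-1)=24174 f(17,1)=24293 f(17,3)=19447 f(17,5)=12376 f(17,7)=6188 f(17,9)=2380 f(17,11)=680 f(17,13)=136 f(17,15)=17 f(17,17)=1
t=18: f(18,-6)=9996 f(18,-4)=28764 f(18,-2)=42942 f(18,0)=48467 f(18,2)=43740 f(18,4)=31823 f(18,6)=18564 f(18,8)=8568 f(18,10)=3060 f(18,12)=816 f(18,14)=153 f(18,16)=18 f(18,18)=1
t=19: f(19,-5)=38760 f(19,-3)=71706 f(19,-1)=91409 f(19,1)=92207 f(19,3)=75563 f(19,5)=50387 f(19,7)=27132 f(19,9)=11628 f(19,11)=3876 f(19,13)=969 f(19,15)=171 f(19,17)=19 f(19,19)=1
t=20: f(20,-6)=38760 f(20,-4)=110466 f(20,-2)=163115 f(20,0)=183616 f(20,2)=167770 f(20,4)=125950 f(20,6)=77519 f(20,8)=38760 f(20,10)=15504 f(20,12)=4845 f(20,14)=1140 f(20,16)=190 f(20,18)=20 f(20,20)=1
Σ_s f(20,s) = 927656
P = 927656/1048576 = 115957/131072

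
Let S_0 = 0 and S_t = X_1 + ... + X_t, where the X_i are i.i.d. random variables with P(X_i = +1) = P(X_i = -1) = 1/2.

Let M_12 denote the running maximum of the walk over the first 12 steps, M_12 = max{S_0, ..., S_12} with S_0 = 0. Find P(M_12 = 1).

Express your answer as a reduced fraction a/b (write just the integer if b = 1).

Answer: 99/512

Derivation:
Let M_12 = max(S_0,...,S_12). Use the reflection principle: for j ≥ 1, #{paths with M_12 ≥ j} = #{S_12 ≥ j} + #{S_12 ≥ j+1}.
By reflection, #{M_12 ≥ 1} = #{S_12 ≥ 1} + #{S_12 ≥ 2} = 1586 + 1586 = 3172.
#{M_12 ≥ 2} = #{S_12 ≥ 2} + #{S_12 ≥ 3} = 1586 + 794 = 2380.
#{M_12 = 1} = 3172 - 2380 = 792.
P(M_12 = 1) = 792/4096 = 99/512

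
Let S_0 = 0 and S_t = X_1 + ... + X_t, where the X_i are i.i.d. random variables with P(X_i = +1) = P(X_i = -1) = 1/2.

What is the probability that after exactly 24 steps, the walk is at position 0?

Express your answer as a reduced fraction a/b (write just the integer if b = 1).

To return to 0 after 24 steps: need exactly 12 steps of +1 and 12 of -1.
Favorable paths: C(24,12) = 2704156
Total paths: 2^24 = 16777216
P = 2704156/16777216 = 676039/4194304

Answer: 676039/4194304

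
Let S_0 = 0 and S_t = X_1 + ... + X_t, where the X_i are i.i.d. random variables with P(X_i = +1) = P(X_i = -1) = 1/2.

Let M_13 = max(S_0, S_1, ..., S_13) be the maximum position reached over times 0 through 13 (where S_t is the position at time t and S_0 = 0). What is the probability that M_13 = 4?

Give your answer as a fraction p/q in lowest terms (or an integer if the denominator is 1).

Let M_13 = max(S_0,...,S_13). Use the reflection principle: for j ≥ 1, #{paths with M_13 ≥ j} = #{S_13 ≥ j} + #{S_13 ≥ j+1}.
By reflection, #{M_13 ≥ 4} = #{S_13 ≥ 4} + #{S_13 ≥ 5} = 1093 + 1093 = 2186.
#{M_13 ≥ 5} = #{S_13 ≥ 5} + #{S_13 ≥ 6} = 1093 + 378 = 1471.
#{M_13 = 4} = 2186 - 1471 = 715.
P(M_13 = 4) = 715/8192 = 715/8192

Answer: 715/8192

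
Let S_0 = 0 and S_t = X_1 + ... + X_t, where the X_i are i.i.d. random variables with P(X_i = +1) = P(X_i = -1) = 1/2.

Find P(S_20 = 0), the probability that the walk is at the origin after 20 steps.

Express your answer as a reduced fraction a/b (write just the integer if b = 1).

Answer: 46189/262144

Derivation:
To return to 0 after 20 steps: need exactly 10 steps of +1 and 10 of -1.
Favorable paths: C(20,10) = 184756
Total paths: 2^20 = 1048576
P = 184756/1048576 = 46189/262144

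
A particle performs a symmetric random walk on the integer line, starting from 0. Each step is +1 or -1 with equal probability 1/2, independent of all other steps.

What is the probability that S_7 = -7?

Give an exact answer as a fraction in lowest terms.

To reach position -7 after 7 steps: need 0 steps of +1 and 7 of -1.
Favorable paths: C(7,0) = 1
Total paths: 2^7 = 128
P = 1/128 = 1/128

Answer: 1/128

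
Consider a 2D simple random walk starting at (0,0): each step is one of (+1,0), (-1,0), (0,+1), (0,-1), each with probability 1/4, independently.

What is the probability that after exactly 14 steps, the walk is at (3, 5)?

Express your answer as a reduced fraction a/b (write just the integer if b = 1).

Let h be the number of horizontal steps (so 14-h are vertical). To end at (3,5) need (h+3)/2 right-steps and ((14-h)+5)/2 up-steps.
Sum over h with 3 ≤ h ≤ 9, h ≡ 1 (mod 2), 14-h ≡ 1 (mod 2):
h=3: C(14,3)·C(3,3)·C(11,8) = 364·1·165 = 60060
h=5: C(14,5)·C(5,4)·C(9,7) = 2002·5·36 = 360360
h=7: C(14,7)·C(7,5)·C(7,6) = 3432·21·7 = 504504
h=9: C(14,9)·C(9,6)·C(5,5) = 2002·84·1 = 168168
Total favorable: 1093092
Total paths: 4^14 = 268435456
P = 1093092/268435456 = 273273/67108864

Answer: 273273/67108864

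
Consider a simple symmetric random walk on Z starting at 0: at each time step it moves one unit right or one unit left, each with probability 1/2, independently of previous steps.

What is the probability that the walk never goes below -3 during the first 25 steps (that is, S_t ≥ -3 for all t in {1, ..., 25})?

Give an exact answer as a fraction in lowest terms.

Answer: 2414425/4194304

Derivation:
Let f(t,s) = #length-t paths at position s with S_1..S_t all ≥ -3.
f(t,s) = f(t-1,s-1) + f(t-1,s+1) for s ≥ -3; f(t,s) = 0 for s < -3.
t=0: f(0,0)=1
t=1: f(1,-1)=1 f(1,1)=1
t=2: f(2,-2)=1 f(2,0)=2 f(2,2)=1
t=3: f(3,-3)=1 f(3,-1)=3 f(3,1)=3 f(3,3)=1
t=4: f(4,-2)=4 f(4,0)=6 f(4,2)=4 f(4,4)=1
t=5: f(5,-3)=4 f(5,-1)=10 f(5,1)=10 f(5,3)=5 f(5,5)=1
t=6: f(6,-2)=14 f(6,0)=20 f(6,2)=15 f(6,4)=6 f(6,6)=1
t=7: f(7,-3)=14 f(7,-1)=34 f(7,1)=35 f(7,3)=21 f(7,5)=7 f(7,7)=1
t=8: f(8,-2)=48 f(8,0)=69 f(8,2)=56 f(8,4)=28 f(8,6)=8 f(8,8)=1
t=9: f(9,-3)=48 f(9,-1)=117 f(9,1)=125 f(9,3)=84 f(9,5)=36 f(9,7)=9 f(9,9)=1
t=10: f(10,-2)=165 f(10,0)=242 f(10,2)=209 f(10,4)=120 f(10,6)=45 f(10,8)=10 f(10,10)=1
t=11: f(11,-3)=165 f(11,-1)=407 f(11,1)=451 f(11,3)=329 f(11,5)=165 f(11,7)=55 f(11,9)=11 f(11,11)=1
t=12: f(12,-2)=572 f(12,0)=858 f(12,2)=780 f(12,4)=494 f(12,6)=220 f(12,8)=66 f(12,10)=12 f(12,12)=1
t=13: f(13,-3)=572 f(13,-1)=1430 f(13,1)=1638 f(13,3)=1274 f(13,5)=714 f(13,7)=286 f(13,9)=78 f(13,11)=13 f(13,13)=1
t=14: f(14,-2)=2002 f(14,0)=3068 f(14,2)=2912 f(14,4)=1988 f(14,6)=1000 f(14,8)=364 f(14,10)=91 f(14,12)=14 f(14,14)=1
t=15: f(15,-3)=2002 f(15,-1)=5070 f(15,1)=5980 f(15,3)=4900 f(15,5)=2988 f(15,7)=1364 f(15,9)=455 f(15,11)=105 f(15,13)=15 f(15,15)=1
t=16: f(16,-2)=7072 f(16,0)=11050 f(16,2)=10880 f(16,4)=7888 f(16,6)=4352 f(16,8)=1819 f(16,10)=560 f(16,12)=120 f(16,14)=16 f(16,16)=1
t=17: f(17,-3)=7072 f(17,-1)=18122 f(17,1)=21930 f(17,3)=18768 f(17,5)=12240 f(17,7)=6171 f(17,9)=2379 f(17,11)=680 f(17,13)=136 f(17,15)=17 f(17,17)=1
t=18: f(18,-2)=25194 f(18,0)=40052 f(18,2)=40698 f(18,4)=31008 f(18,6)=18411 f(18,8)=8550 f(18,10)=3059 f(18,12)=816 f(18,14)=153 f(18,16)=18 f(18,18)=1
t=19: f(19,-3)=25194 f(19,-1)=65246 f(19,1)=80750 f(19,3)=71706 f(19,5)=49419 f(19,7)=26961 f(19,9)=11609 f(19,11)=3875 f(19,13)=969 f(19,15)=171 f(19,17)=19 f(19,19)=1
t=20: f(20,-2)=90440 f(20,0)=145996 f(20,2)=152456 f(20,4)=121125 f(20,6)=76380 f(20,8)=38570 f(20,10)=15484 f(20,12)=4844 f(20,14)=1140 f(20,16)=190 f(20,18)=20 f(20,20)=1
t=21: f(21,-3)=90440 f(21,-1)=236436 f(21,1)=298452 f(21,3)=273581 f(21,5)=197505 f(21,7)=114950 f(21,9)=54054 f(21,11)=20328 f(21,13)=5984 f(21,15)=1330 f(21,17)=210 f(21,19)=21 f(21,21)=1
t=22: f(22,-2)=326876 f(22,0)=534888 f(22,2)=572033 f(22,4)=471086 f(22,6)=312455 f(22,8)=169004 f(22,10)=74382 f(22,12)=26312 f(22,14)=7314 f(22,16)=1540 f(22,18)=231 f(22,20)=22 f(22,22)=1
t=23: f(23,-3)=326876 f(23,-1)=861764 f(23,1)=1106921 f(23,3)=1043119 f(23,5)=783541 f(23,7)=481459 f(23,9)=243386 f(23,11)=100694 f(23,13)=33626 f(23,15)=8854 f(23,17)=1771 f(23,19)=253 f(23,21)=23 f(23,23)=1
t=24: f(24,-2)=1188640 f(24,0)=1968685 f(24,2)=2150040 f(24,4)=1826660 f(24,6)=1265000 f(24,8)=724845 f(24,10)=344080 f(24,12)=134320 f(24,14)=42480 f(24,16)=10625 f(24,18)=2024 f(24,20)=276 f(24,22)=24 f(24,24)=1
t=25: f(25,-3)=1188640 f(25,-1)=3157325 f(25,1)=4118725 f(25,3)=3976700 f(25,5)=3091660 f(25,7)=1989845 f(25,9)=1068925 f(25,11)=478400 f(25,13)=176800 f(25,15)=53105 f(25,17)=12649 f(25,19)=2300 f(25,21)=300 f(25,23)=25 f(25,25)=1
Σ_s f(25,s) = 19315400
P = 19315400/33554432 = 2414425/4194304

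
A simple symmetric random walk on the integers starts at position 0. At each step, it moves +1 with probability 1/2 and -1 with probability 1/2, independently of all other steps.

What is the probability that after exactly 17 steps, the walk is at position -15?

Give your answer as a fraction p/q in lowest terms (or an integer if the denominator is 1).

To reach position -15 after 17 steps: need 1 step of +1 and 16 of -1.
Favorable paths: C(17,1) = 17
Total paths: 2^17 = 131072
P = 17/131072 = 17/131072

Answer: 17/131072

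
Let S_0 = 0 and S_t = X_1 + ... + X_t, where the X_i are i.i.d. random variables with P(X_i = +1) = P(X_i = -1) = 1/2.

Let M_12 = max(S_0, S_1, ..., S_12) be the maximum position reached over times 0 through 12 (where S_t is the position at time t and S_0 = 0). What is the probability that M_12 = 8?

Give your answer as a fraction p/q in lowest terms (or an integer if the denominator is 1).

Answer: 33/2048

Derivation:
Let M_12 = max(S_0,...,S_12). Use the reflection principle: for j ≥ 1, #{paths with M_12 ≥ j} = #{S_12 ≥ j} + #{S_12 ≥ j+1}.
By reflection, #{M_12 ≥ 8} = #{S_12 ≥ 8} + #{S_12 ≥ 9} = 79 + 13 = 92.
#{M_12 ≥ 9} = #{S_12 ≥ 9} + #{S_12 ≥ 10} = 13 + 13 = 26.
#{M_12 = 8} = 92 - 26 = 66.
P(M_12 = 8) = 66/4096 = 33/2048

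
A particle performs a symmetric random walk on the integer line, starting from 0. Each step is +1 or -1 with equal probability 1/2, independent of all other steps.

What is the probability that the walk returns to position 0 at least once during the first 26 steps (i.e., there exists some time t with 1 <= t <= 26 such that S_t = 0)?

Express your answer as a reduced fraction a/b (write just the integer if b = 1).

Answer: 7088533/8388608

Derivation:
Count via complement. Let g(t,s) = #length-t paths at position s with S_1..S_t all ≠ 0.
g(t,s) = g(t-1,s-1) + g(t-1,s+1) for s ≠ 0; g(t,0) = 0.
t=0: g(0,0)=1
t=1: g(1,-1)=1 g(1,1)=1
t=2: g(2,-2)=1 g(2,2)=1
t=3: g(3,-3)=1 g(3,-1)=1 g(3,1)=1 g(3,3)=1
t=4: g(4,-4)=1 g(4,-2)=2 g(4,2)=2 g(4,4)=1
t=5: g(5,-5)=1 g(5,-3)=3 g(5,-1)=2 g(5,1)=2 g(5,3)=3 g(5,5)=1
t=6: g(6,-6)=1 g(6,-4)=4 g(6,-2)=5 g(6,2)=5 g(6,4)=4 g(6,6)=1
t=7: g(7,-7)=1 g(7,-5)=5 g(7,-3)=9 g(7,-1)=5 g(7,1)=5 g(7,3)=9 g(7,5)=5 g(7,7)=1
t=8: g(8,-8)=1 g(8,-6)=6 g(8,-4)=14 g(8,-2)=14 g(8,2)=14 g(8,4)=14 g(8,6)=6 g(8,8)=1
t=9: g(9,-9)=1 g(9,-7)=7 g(9,-5)=20 g(9,-3)=28 g(9,-1)=14 g(9,1)=14 g(9,3)=28 g(9,5)=20 g(9,7)=7 g(9,9)=1
t=10: g(10,-10)=1 g(10,-8)=8 g(10,-6)=27 g(10,-4)=48 g(10,-2)=42 g(10,2)=42 g(10,4)=48 g(10,6)=27 g(10,8)=8 g(10,10)=1
t=11: g(11,-11)=1 g(11,-9)=9 g(11,-7)=35 g(11,-5)=75 g(11,-3)=90 g(11,-1)=42 g(11,1)=42 g(11,3)=90 g(11,5)=75 g(11,7)=35 g(11,9)=9 g(11,11)=1
t=12: g(12,-12)=1 g(12,-10)=10 g(12,-8)=44 g(12,-6)=110 g(12,-4)=165 g(12,-2)=132 g(12,2)=132 g(12,4)=165 g(12,6)=110 g(12,8)=44 g(12,10)=10 g(12,12)=1
t=13: g(13,-13)=1 g(13,-11)=11 g(13,-9)=54 g(13,-7)=154 g(13,-5)=275 g(13,-3)=297 g(13,-1)=132 g(13,1)=132 g(13,3)=297 g(13,5)=275 g(13,7)=154 g(13,9)=54 g(13,11)=11 g(13,13)=1
t=14: g(14,-14)=1 g(14,-12)=12 g(14,-10)=65 g(14,-8)=208 g(14,-6)=429 g(14,-4)=572 g(14,-2)=429 g(14,2)=429 g(14,4)=572 g(14,6)=429 g(14,8)=208 g(14,10)=65 g(14,12)=12 g(14,14)=1
t=15: g(15,-15)=1 g(15,-13)=13 g(15,-11)=77 g(15,-9)=273 g(15,-7)=637 g(15,-5)=1001 g(15,-3)=1001 g(15,-1)=429 g(15,1)=429 g(15,3)=1001 g(15,5)=1001 g(15,7)=637 g(15,9)=273 g(15,11)=77 g(15,13)=13 g(15,15)=1
t=16: g(16,-16)=1 g(16,-14)=14 g(16,-12)=90 g(16,-10)=350 g(16,-8)=910 g(16,-6)=1638 g(16,-4)=2002 g(16,-2)=1430 g(16,2)=1430 g(16,4)=2002 g(16,6)=1638 g(16,8)=910 g(16,10)=350 g(16,12)=90 g(16,14)=14 g(16,16)=1
t=17: g(17,-17)=1 g(17,-15)=15 g(17,-13)=104 g(17,-11)=440 g(17,-9)=1260 g(17,-7)=2548 g(17,-5)=3640 g(17,-3)=3432 g(17,-1)=1430 g(17,1)=1430 g(17,3)=3432 g(17,5)=3640 g(17,7)=2548 g(17,9)=1260 g(17,11)=440 g(17,13)=104 g(17,15)=15 g(17,17)=1
t=18: g(18,-18)=1 g(18,-16)=16 g(18,-14)=119 g(18,-12)=544 g(18,-10)=1700 g(18,-8)=3808 g(18,-6)=6188 g(18,-4)=7072 g(18,-2)=4862 g(18,2)=4862 g(18,4)=7072 g(18,6)=6188 g(18,8)=3808 g(18,10)=1700 g(18,12)=544 g(18,14)=119 g(18,16)=16 g(18,18)=1
t=19: g(19,-19)=1 g(19,-17)=17 g(19,-15)=135 g(19,-13)=663 g(19,-11)=2244 g(19,-9)=5508 g(19,-7)=9996 g(19,-5)=13260 g(19,-3)=11934 g(19,-1)=4862 g(19,1)=4862 g(19,3)=11934 g(19,5)=13260 g(19,7)=9996 g(19,9)=5508 g(19,11)=2244 g(19,13)=663 g(19,15)=135 g(19,17)=17 g(19,19)=1
t=20: g(20,-20)=1 g(20,-18)=18 g(20,-16)=152 g(20,-14)=798 g(20,-12)=2907 g(20,-10)=7752 g(20,-8)=15504 g(20,-6)=23256 g(20,-4)=25194 g(20,-2)=16796 g(20,2)=16796 g(20,4)=25194 g(20,6)=23256 g(20,8)=15504 g(20,10)=7752 g(20,12)=2907 g(20,14)=798 g(20,16)=152 g(20,18)=18 g(20,20)=1
t=21: g(21,-21)=1 g(21,-19)=19 g(21,-17)=170 g(21,-15)=950 g(21,-13)=3705 g(21,-11)=10659 g(21,-9)=23256 g(21,-7)=38760 g(21,-5)=48450 g(21,-3)=41990 g(21,-1)=16796 g(21,1)=16796 g(21,3)=41990 g(21,5)=48450 g(21,7)=38760 g(21,9)=23256 g(21,11)=10659 g(21,13)=3705 g(21,15)=950 g(21,17)=170 g(21,19)=19 g(21,21)=1
t=22: g(22,-22)=1 g(22,-20)=20 g(22,-18)=189 g(22,-16)=1120 g(22,-14)=4655 g(22,-12)=14364 g(22,-10)=33915 g(22,-8)=62016 g(22,-6)=87210 g(22,-4)=90440 g(22,-2)=58786 g(22,2)=58786 g(22,4)=90440 g(22,6)=87210 g(22,8)=62016 g(22,10)=33915 g(22,12)=14364 g(22,14)=4655 g(22,16)=1120 g(22,18)=189 g(22,20)=20 g(22,22)=1
t=23: g(23,-23)=1 g(23,-21)=21 g(23,-19)=209 g(23,-17)=1309 g(23,-15)=5775 g(23,-13)=19019 g(23,-11)=48279 g(23,-9)=95931 g(23,-7)=149226 g(23,-5)=177650 g(23,-3)=149226 g(23,-1)=58786 g(23,1)=58786 g(23,3)=149226 g(23,5)=177650 g(23,7)=149226 g(23,9)=95931 g(23,11)=48279 g(23,13)=19019 g(23,15)=5775 g(23,17)=1309 g(23,19)=209 g(23,21)=21 g(23,23)=1
t=24: g(24,-24)=1 g(24,-22)=22 g(24,-20)=230 g(24,-18)=1518 g(24,-16)=7084 g(24,-14)=24794 g(24,-12)=67298 g(24,-10)=144210 g(24,-8)=245157 g(24,-6)=326876 g(24,-4)=326876 g(24,-2)=208012 g(24,2)=208012 g(24,4)=326876 g(24,6)=326876 g(24,8)=245157 g(24,10)=144210 g(24,12)=67298 g(24,14)=24794 g(24,16)=7084 g(24,18)=1518 g(24,20)=230 g(24,22)=22 g(24,24)=1
t=25: g(25,-25)=1 g(25,-23)=23 g(25,-21)=252 g(25,-19)=1748 g(25,-17)=8602 g(25,-15)=31878 g(25,-13)=92092 g(25,-11)=211508 g(25,-9)=389367 g(25,-7)=572033 g(25,-5)=653752 g(25,-3)=534888 g(25,-1)=208012 g(25,1)=208012 g(25,3)=534888 g(25,5)=653752 g(25,7)=572033 g(25,9)=389367 g(25,11)=211508 g(25,13)=92092 g(25,15)=31878 g(25,17)=8602 g(25,19)=1748 g(25,21)=252 g(25,23)=23 g(25,25)=1
t=26: g(26,-26)=1 g(26,-24)=24 g(26,-22)=275 g(26,-20)=2000 g(26,-18)=10350 g(26,-16)=40480 g(26,-14)=123970 g(26,-12)=303600 g(26,-10)=600875 g(26,-8)=961400 g(26,-6)=1225785 g(26,-4)=1188640 g(26,-2)=742900 g(26,2)=742900 g(26,4)=1188640 g(26,6)=1225785 g(26,8)=961400 g(26,10)=600875 g(26,12)=303600 g(26,14)=123970 g(26,16)=40480 g(26,18)=10350 g(26,20)=2000 g(26,22)=275 g(26,24)=24 g(26,26)=1
Paths never hitting 0: Σ_s g(26,s) = 10400600
Paths hitting 0: 2^26 - 10400600 = 56708264
P = 56708264/67108864 = 7088533/8388608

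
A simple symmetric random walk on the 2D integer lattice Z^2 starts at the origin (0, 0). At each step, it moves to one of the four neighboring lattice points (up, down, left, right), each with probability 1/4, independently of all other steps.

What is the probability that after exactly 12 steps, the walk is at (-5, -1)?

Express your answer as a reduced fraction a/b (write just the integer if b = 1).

Let h be the number of horizontal steps (so 12-h are vertical). To end at (-5,-1) need (h-5)/2 right-steps and ((12-h)-1)/2 up-steps.
Sum over h with 5 ≤ h ≤ 11, h ≡ 1 (mod 2), 12-h ≡ 1 (mod 2):
h=5: C(12,5)·C(5,0)·C(7,3) = 792·1·35 = 27720
h=7: C(12,7)·C(7,1)·C(5,2) = 792·7·10 = 55440
h=9: C(12,9)·C(9,2)·C(3,1) = 220·36·3 = 23760
h=11: C(12,11)·C(11,3)·C(1,0) = 12·165·1 = 1980
Total favorable: 108900
Total paths: 4^12 = 16777216
P = 108900/16777216 = 27225/4194304

Answer: 27225/4194304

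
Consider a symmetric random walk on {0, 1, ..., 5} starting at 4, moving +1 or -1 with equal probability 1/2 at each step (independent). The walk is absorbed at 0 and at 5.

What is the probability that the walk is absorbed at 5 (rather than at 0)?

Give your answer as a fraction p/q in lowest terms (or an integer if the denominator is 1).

Symmetric walk (p = 1/2): the harmonic-function argument gives P(hit 5 before 0 | start at 4) = a/N.
P = 4/5 = 4/5

Answer: 4/5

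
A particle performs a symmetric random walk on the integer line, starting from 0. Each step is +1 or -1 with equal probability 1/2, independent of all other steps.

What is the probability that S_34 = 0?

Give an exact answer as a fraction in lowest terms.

To return to 0 after 34 steps: need exactly 17 steps of +1 and 17 of -1.
Favorable paths: C(34,17) = 2333606220
Total paths: 2^34 = 17179869184
P = 2333606220/17179869184 = 583401555/4294967296

Answer: 583401555/4294967296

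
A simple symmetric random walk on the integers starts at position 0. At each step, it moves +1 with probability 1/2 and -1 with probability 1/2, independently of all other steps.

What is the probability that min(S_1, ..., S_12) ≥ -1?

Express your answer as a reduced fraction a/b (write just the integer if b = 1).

Let f(t,s) = #length-t paths at position s with S_1..S_t all ≥ -1.
f(t,s) = f(t-1,s-1) + f(t-1,s+1) for s ≥ -1; f(t,s) = 0 for s < -1.
t=0: f(0,0)=1
t=1: f(1,-1)=1 f(1,1)=1
t=2: f(2,0)=2 f(2,2)=1
t=3: f(3,-1)=2 f(3,1)=3 f(3,3)=1
t=4: f(4,0)=5 f(4,2)=4 f(4,4)=1
t=5: f(5,-1)=5 f(5,1)=9 f(5,3)=5 f(5,5)=1
t=6: f(6,0)=14 f(6,2)=14 f(6,4)=6 f(6,6)=1
t=7: f(7,-1)=14 f(7,1)=28 f(7,3)=20 f(7,5)=7 f(7,7)=1
t=8: f(8,0)=42 f(8,2)=48 f(8,4)=27 f(8,6)=8 f(8,8)=1
t=9: f(9,-1)=42 f(9,1)=90 f(9,3)=75 f(9,5)=35 f(9,7)=9 f(9,9)=1
t=10: f(10,0)=132 f(10,2)=165 f(10,4)=110 f(10,6)=44 f(10,8)=10 f(10,10)=1
t=11: f(11,-1)=132 f(11,1)=297 f(11,3)=275 f(11,5)=154 f(11,7)=54 f(11,9)=11 f(11,11)=1
t=12: f(12,0)=429 f(12,2)=572 f(12,4)=429 f(12,6)=208 f(12,8)=65 f(12,10)=12 f(12,12)=1
Σ_s f(12,s) = 1716
P = 1716/4096 = 429/1024

Answer: 429/1024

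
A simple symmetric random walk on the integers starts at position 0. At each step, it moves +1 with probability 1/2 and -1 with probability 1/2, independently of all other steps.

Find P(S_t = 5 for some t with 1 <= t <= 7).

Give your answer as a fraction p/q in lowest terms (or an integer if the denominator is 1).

Answer: 9/128

Derivation:
Count via complement. Let g(t,s) = #length-t paths at position s with S_1..S_t all ≠ 5.
g(t,s) = g(t-1,s-1) + g(t-1,s+1) for s ≠ 5; g(t,5) = 0.
t=0: g(0,0)=1
t=1: g(1,-1)=1 g(1,1)=1
t=2: g(2,-2)=1 g(2,0)=2 g(2,2)=1
t=3: g(3,-3)=1 g(3,-1)=3 g(3,1)=3 g(3,3)=1
t=4: g(4,-4)=1 g(4,-2)=4 g(4,0)=6 g(4,2)=4 g(4,4)=1
t=5: g(5,-5)=1 g(5,-3)=5 g(5,-1)=10 g(5,1)=10 g(5,3)=5
t=6: g(6,-6)=1 g(6,-4)=6 g(6,-2)=15 g(6,0)=20 g(6,2)=15 g(6,4)=5
t=7: g(7,-7)=1 g(7,-5)=7 g(7,-3)=21 g(7,-1)=35 g(7,1)=35 g(7,3)=20
Paths never hitting 5: Σ_s g(7,s) = 119
Paths hitting 5: 2^7 - 119 = 9
P = 9/128 = 9/128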